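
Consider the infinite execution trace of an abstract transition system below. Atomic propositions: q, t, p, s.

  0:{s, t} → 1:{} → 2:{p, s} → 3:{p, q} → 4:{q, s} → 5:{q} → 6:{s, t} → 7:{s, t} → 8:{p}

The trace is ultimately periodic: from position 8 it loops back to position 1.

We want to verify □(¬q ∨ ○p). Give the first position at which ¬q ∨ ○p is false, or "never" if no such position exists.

3

Check ¬q ∨ ○p at each position in order: 0 ✓, 1 ✓, 2 ✓.
At position 3 the labels are {p, q} and the next position 4 has {q, s}, so ¬q ∨ ○p is false there. This is the first violation.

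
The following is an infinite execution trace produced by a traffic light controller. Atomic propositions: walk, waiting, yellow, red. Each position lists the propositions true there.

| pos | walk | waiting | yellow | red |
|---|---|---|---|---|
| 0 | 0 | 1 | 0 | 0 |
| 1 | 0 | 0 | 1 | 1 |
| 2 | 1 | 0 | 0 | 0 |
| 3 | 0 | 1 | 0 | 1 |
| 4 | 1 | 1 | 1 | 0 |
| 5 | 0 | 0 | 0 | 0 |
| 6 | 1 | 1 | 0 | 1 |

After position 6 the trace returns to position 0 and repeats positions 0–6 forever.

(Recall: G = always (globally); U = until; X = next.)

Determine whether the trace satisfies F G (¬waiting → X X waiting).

G (¬waiting → X X waiting) holds at position 0, which is reachable from 0, so F G (¬waiting → X X waiting) holds.

Yes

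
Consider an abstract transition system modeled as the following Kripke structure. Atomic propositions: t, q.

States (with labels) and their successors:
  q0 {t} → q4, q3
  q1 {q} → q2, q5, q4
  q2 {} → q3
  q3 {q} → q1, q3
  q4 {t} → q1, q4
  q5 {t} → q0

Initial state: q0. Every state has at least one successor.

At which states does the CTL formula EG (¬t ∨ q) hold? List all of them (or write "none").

States satisfying ¬t ∨ q: {q1, q2, q3}.
States satisfying EG (¬t ∨ q): {q1, q2, q3}.

{q1, q2, q3}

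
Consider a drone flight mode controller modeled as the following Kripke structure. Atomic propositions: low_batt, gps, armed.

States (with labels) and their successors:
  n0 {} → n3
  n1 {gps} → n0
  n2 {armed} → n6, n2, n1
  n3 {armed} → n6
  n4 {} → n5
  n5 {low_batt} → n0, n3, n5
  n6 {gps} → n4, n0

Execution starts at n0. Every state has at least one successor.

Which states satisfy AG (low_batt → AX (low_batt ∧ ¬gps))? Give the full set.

States satisfying low_batt → AX (low_batt ∧ ¬gps): {n0, n1, n2, n3, n4, n6}.
States satisfying AG (low_batt → AX (low_batt ∧ ¬gps)): ∅.

none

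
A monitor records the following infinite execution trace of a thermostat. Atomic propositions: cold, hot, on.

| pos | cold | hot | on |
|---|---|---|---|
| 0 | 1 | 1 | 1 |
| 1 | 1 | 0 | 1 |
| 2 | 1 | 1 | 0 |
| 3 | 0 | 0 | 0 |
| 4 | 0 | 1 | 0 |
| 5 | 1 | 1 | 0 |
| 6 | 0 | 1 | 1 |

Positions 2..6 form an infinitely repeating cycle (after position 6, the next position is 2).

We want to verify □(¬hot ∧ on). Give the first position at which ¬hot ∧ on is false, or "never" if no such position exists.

0

At position 0 the labels are {cold, hot, on}, so ¬hot ∧ on is false there. This is the first violation.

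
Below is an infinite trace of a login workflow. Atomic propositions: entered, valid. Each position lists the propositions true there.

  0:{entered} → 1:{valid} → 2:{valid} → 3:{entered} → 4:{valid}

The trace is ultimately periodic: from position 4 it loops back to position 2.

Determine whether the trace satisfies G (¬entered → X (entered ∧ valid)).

No

¬entered → X (entered ∧ valid) must hold at every position from 0 onward. It fails at position 1, so G (¬entered → X (entered ∧ valid)) is false.
Positions where ¬entered holds: 1, 2, 4.
Check X (entered ∧ valid) at each: 1→fails, 2→fails, 4→fails.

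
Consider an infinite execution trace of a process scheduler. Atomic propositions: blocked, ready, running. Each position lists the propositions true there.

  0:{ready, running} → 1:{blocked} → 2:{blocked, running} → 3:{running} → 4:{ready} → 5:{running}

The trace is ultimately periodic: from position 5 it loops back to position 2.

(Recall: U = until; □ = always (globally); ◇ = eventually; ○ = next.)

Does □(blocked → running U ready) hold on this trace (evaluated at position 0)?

No

blocked → running U ready must hold at every position from 0 onward. It fails at position 1, so □(blocked → running U ready) is false.
Positions where blocked holds: 1, 2.
Check running U ready at each: 1→fails, 2→ok.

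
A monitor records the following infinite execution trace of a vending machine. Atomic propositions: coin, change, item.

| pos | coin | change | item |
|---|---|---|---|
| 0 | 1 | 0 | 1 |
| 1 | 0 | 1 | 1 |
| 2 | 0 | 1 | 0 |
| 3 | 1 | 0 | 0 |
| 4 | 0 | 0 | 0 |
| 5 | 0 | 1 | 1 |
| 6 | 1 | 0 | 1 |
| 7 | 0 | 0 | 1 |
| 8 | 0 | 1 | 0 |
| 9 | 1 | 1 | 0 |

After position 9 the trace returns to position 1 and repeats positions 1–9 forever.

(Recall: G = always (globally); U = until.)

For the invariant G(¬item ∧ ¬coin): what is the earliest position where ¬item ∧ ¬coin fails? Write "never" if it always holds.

At position 0 the labels are {coin, item}, so ¬item ∧ ¬coin is false there. This is the first violation.

0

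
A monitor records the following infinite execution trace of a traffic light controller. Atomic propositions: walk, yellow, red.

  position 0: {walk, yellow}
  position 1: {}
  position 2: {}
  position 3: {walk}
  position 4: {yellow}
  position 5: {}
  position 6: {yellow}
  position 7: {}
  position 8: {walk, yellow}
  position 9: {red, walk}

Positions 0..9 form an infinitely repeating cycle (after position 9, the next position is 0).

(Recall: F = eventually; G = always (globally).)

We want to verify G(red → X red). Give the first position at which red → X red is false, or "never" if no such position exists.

Check red → X red at each position in order: 0 ✓, 1 ✓, 2 ✓, 3 ✓, 4 ✓, 5 ✓, 6 ✓, 7 ✓, 8 ✓.
At position 9 the labels are {red, walk} and the next position 0 has {walk, yellow}, so red → X red is false there. This is the first violation.

9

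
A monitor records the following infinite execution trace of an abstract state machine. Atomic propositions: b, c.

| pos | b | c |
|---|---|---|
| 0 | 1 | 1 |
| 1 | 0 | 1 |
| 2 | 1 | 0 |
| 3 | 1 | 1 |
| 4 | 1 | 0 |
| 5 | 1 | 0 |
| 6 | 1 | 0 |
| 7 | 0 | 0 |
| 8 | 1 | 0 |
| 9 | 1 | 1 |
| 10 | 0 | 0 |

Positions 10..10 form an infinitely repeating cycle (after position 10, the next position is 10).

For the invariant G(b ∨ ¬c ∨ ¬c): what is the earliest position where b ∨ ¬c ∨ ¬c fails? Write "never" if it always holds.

Check b ∨ ¬c ∨ ¬c at each position in order: 0 ✓.
At position 1 the labels are {c}, so b ∨ ¬c ∨ ¬c is false there. This is the first violation.

1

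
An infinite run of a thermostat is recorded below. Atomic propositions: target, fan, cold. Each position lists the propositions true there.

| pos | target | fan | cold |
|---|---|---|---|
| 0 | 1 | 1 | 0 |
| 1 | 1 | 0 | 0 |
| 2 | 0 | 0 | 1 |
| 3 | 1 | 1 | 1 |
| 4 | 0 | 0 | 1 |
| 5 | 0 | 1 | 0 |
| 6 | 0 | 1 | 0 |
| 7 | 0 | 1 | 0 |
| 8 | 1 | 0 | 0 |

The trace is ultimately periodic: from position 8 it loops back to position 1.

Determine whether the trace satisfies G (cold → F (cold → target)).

Yes

cold → F (cold → target) holds at every position 0..8, and those are all positions ever visited, so G (cold → F (cold → target)) holds.
Positions where cold holds: 2, 3, 4.
Check F (cold → target) at each: 2→ok, 3→ok, 4→ok.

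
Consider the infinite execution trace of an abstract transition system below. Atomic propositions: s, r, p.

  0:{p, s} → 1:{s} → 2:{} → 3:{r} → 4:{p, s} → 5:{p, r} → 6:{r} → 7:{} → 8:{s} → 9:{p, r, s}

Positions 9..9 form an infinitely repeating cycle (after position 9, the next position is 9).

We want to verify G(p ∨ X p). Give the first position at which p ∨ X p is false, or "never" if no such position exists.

Check p ∨ X p at each position in order: 0 ✓.
At position 1 the labels are {s} and the next position 2 has {}, so p ∨ X p is false there. This is the first violation.

1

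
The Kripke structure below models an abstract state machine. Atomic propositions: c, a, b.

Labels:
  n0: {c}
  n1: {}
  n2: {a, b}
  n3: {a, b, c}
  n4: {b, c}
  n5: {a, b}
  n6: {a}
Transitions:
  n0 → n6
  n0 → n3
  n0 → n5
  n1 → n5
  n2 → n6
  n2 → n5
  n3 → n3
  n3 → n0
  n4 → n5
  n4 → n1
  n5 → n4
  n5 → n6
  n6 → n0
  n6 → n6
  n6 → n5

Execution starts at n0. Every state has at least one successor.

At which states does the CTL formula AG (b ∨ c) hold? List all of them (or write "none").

none

States satisfying b ∨ c: {n0, n2, n3, n4, n5}.
States satisfying AG (b ∨ c): ∅.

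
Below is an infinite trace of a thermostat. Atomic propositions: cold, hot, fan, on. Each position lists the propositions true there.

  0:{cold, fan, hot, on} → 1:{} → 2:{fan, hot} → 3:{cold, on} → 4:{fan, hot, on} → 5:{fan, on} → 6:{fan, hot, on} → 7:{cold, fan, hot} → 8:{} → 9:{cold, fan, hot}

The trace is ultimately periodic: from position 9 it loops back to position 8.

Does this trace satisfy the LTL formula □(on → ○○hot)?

on → ○○hot must hold at every position from 0 onward. It fails at position 3, so □(on → ○○hot) is false.
Positions where on holds: 0, 3, 4, 5, 6.
Check ○○hot at each: 0→ok, 3→fails, 4→ok, 5→ok, 6→fails.

No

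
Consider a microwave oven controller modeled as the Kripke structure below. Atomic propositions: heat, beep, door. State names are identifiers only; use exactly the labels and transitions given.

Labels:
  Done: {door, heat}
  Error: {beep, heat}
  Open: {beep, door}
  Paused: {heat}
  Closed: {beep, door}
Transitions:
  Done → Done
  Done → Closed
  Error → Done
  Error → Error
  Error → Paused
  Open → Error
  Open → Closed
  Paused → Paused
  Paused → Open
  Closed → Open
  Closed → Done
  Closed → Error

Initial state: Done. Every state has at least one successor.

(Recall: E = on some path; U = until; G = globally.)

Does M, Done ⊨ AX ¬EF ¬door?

States satisfying ¬EF ¬door: ∅.
States satisfying AX ¬EF ¬door: ∅.
Done ∉ Sat(AX ¬EF ¬door).

Does not hold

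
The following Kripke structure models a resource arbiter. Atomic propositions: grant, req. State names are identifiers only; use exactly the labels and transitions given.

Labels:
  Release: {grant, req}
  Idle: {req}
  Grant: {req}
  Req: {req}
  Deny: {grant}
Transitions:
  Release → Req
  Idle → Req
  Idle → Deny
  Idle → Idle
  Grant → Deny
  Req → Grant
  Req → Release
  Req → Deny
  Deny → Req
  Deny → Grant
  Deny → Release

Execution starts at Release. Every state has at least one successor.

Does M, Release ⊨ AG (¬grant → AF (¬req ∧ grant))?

States satisfying ¬grant → AF (¬req ∧ grant): {Release, Grant, Deny}.
States satisfying AG (¬grant → AF (¬req ∧ grant)): ∅.
Req is reachable from Release and violates ¬grant → AF (¬req ∧ grant), so AG fails at Release.
Release ∉ Sat(AG (¬grant → AF (¬req ∧ grant))).

Does not hold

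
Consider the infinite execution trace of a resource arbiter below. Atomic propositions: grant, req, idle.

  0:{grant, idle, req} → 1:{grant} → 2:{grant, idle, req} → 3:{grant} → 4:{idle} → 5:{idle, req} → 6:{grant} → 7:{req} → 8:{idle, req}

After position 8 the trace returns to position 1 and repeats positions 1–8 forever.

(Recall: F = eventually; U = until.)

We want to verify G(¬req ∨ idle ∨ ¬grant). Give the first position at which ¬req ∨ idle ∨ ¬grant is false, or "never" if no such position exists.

¬req ∨ idle ∨ ¬grant holds at every position 0..8, and those are all the positions the trace ever visits, so the invariant G(¬req ∨ idle ∨ ¬grant) is never violated.

never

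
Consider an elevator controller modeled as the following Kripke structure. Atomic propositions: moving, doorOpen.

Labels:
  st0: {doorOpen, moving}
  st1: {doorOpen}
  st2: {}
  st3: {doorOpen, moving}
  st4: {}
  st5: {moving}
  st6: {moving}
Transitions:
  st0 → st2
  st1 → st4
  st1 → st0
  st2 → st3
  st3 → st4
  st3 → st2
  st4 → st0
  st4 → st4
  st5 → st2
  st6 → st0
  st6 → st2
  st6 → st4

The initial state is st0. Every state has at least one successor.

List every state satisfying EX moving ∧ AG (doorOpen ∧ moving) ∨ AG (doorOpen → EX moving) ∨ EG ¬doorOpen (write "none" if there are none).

States satisfying moving: {st0, st3, st5, st6}.
States satisfying EX moving: {st1, st2, st4, st6}.
States satisfying doorOpen ∧ moving: {st0, st3}.
States satisfying AG (doorOpen ∧ moving): ∅.
States satisfying EX moving ∧ AG (doorOpen ∧ moving): ∅.
States satisfying doorOpen → EX moving: {st1, st2, st4, st5, st6}.
States satisfying AG (doorOpen → EX moving): ∅.
States satisfying ¬doorOpen: {st2, st4, st5, st6}.
States satisfying EG ¬doorOpen: {st4, st6}.
States satisfying AG (doorOpen → EX moving) ∨ EG ¬doorOpen: {st4, st6}.
States satisfying EX moving ∧ AG (doorOpen ∧ moving) ∨ AG (doorOpen → EX moving) ∨ EG ¬doorOpen: {st4, st6}.

{st4, st6}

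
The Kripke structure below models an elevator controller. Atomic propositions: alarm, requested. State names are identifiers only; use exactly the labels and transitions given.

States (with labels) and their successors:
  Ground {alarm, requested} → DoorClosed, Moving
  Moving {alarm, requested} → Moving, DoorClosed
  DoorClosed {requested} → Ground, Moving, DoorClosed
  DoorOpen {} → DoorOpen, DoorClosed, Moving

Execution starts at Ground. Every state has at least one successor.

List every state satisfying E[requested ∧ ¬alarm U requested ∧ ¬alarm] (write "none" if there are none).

{DoorClosed}

States satisfying requested ∧ ¬alarm: {DoorClosed}.
States satisfying E[requested ∧ ¬alarm U requested ∧ ¬alarm]: {DoorClosed}.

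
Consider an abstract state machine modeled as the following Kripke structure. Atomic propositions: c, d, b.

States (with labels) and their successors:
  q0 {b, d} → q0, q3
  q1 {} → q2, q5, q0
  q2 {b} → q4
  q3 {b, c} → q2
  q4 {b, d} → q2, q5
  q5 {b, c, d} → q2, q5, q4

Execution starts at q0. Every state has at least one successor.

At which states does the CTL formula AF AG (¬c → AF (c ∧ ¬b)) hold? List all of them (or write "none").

States satisfying AG (¬c → AF (c ∧ ¬b)): ∅.
States satisfying AF AG (¬c → AF (c ∧ ¬b)): ∅.

none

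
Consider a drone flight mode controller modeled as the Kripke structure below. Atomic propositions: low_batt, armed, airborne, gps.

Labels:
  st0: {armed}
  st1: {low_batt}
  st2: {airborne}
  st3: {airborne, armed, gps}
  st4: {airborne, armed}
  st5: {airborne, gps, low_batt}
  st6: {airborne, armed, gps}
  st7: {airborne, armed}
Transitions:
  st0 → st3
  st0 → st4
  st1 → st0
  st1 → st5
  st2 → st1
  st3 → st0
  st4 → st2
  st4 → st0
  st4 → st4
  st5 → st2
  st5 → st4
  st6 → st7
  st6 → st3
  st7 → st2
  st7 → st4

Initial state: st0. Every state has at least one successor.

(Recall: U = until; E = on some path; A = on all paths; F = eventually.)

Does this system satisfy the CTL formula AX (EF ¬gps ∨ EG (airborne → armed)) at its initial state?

Holds

States satisfying EF ¬gps ∨ EG (airborne → armed): {st0, st1, st2, st3, st4, st5, st6, st7}.
States satisfying AX (EF ¬gps ∨ EG (airborne → armed)): {st0, st1, st2, st3, st4, st5, st6, st7}.
st0 ∈ Sat(AX (EF ¬gps ∨ EG (airborne → armed))).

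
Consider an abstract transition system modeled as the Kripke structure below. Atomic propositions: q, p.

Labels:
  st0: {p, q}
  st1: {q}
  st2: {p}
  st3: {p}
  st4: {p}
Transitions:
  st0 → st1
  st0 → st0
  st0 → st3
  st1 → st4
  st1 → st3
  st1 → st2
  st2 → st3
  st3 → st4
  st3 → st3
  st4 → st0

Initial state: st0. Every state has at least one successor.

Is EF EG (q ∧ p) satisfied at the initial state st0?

Holds

States satisfying EG (q ∧ p): {st0}.
States satisfying EF EG (q ∧ p): {st0, st1, st2, st3, st4}.
Some path from st0 reaches a state where EG (q ∧ p) holds.
st0 ∈ Sat(EF EG (q ∧ p)).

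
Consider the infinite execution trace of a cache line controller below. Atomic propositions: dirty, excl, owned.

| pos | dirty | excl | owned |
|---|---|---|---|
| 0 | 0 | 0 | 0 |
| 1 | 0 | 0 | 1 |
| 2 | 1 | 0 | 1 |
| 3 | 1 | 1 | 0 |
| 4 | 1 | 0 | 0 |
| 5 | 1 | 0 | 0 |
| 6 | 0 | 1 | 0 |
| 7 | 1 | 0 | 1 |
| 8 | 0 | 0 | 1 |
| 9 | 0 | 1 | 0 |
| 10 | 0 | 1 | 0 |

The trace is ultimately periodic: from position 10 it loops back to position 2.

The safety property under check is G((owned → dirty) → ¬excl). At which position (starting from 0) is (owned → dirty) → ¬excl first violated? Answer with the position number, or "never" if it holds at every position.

Check (owned → dirty) → ¬excl at each position in order: 0 ✓, 1 ✓, 2 ✓.
At position 3 the labels are {dirty, excl}, so (owned → dirty) → ¬excl is false there. This is the first violation.

3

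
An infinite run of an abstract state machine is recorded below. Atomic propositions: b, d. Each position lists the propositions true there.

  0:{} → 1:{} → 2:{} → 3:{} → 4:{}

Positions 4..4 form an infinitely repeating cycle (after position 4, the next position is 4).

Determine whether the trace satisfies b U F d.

Walking from position 0: at position 0, F d has not yet held and b fails, so b U F d is false.

No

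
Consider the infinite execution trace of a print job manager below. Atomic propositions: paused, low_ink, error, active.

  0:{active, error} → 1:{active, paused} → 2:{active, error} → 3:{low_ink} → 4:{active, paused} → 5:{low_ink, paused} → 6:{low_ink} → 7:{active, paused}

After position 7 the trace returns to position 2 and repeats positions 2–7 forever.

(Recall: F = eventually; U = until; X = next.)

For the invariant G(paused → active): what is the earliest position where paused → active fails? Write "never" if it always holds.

Check paused → active at each position in order: 0 ✓, 1 ✓, 2 ✓, 3 ✓, 4 ✓.
At position 5 the labels are {low_ink, paused}, so paused → active is false there. This is the first violation.

5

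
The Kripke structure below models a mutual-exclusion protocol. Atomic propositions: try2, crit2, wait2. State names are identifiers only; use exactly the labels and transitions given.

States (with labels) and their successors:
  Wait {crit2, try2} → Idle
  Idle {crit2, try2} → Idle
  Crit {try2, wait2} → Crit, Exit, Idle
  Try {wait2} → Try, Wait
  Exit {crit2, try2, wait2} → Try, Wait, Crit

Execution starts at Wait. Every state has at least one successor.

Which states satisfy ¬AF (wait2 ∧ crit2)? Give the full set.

{Wait, Idle, Crit, Try}

States satisfying wait2 ∧ crit2: {Exit}.
States satisfying AF (wait2 ∧ crit2): {Exit}.
States satisfying ¬AF (wait2 ∧ crit2): {Wait, Idle, Crit, Try}.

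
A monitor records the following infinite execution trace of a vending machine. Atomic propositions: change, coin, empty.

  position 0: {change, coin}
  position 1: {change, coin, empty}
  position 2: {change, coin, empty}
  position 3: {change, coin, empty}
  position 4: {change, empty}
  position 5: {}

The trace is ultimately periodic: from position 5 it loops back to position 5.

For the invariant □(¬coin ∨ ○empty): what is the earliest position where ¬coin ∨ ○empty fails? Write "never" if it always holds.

¬coin ∨ ○empty holds at every position 0..5, and those are all the positions the trace ever visits, so the invariant □(¬coin ∨ ○empty) is never violated.

never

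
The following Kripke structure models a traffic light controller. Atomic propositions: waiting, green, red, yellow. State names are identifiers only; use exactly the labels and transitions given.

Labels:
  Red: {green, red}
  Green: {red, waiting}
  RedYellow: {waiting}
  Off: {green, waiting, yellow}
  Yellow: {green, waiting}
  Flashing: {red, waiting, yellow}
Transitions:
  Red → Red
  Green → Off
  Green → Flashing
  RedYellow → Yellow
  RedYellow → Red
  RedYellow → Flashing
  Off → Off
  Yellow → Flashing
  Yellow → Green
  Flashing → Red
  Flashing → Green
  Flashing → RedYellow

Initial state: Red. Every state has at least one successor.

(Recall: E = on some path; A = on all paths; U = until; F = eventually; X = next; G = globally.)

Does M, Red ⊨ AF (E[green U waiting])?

States satisfying E[green U waiting]: {Green, RedYellow, Off, Yellow, Flashing}.
States satisfying AF (E[green U waiting]): {Green, RedYellow, Off, Yellow, Flashing}.
There is a path from Red along which E[green U waiting] never holds.
Red ∉ Sat(AF (E[green U waiting])).

Does not hold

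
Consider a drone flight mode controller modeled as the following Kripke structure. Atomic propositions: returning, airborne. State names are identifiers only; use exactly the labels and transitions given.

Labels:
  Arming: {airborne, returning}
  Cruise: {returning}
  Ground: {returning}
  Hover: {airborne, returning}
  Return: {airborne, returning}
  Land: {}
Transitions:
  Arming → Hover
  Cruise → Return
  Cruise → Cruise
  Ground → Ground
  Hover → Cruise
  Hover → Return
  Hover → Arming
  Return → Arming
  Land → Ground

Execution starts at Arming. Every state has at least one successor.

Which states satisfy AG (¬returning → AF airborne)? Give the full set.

{Arming, Cruise, Ground, Hover, Return}

States satisfying ¬returning → AF airborne: {Arming, Cruise, Ground, Hover, Return}.
States satisfying AG (¬returning → AF airborne): {Arming, Cruise, Ground, Hover, Return}.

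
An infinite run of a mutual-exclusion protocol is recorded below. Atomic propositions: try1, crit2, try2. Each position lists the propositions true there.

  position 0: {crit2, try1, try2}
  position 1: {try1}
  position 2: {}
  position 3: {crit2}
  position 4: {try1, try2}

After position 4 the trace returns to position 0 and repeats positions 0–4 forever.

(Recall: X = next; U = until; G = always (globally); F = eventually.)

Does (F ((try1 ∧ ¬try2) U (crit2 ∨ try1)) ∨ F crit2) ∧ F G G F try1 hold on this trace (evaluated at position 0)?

Holds

G G F try1 holds at position 0, which is reachable from 0, so F G G F try1 holds.
At position 0: F ((try1 ∧ ¬try2) U (crit2 ∨ try1)) ∨ F crit2 is true; F G G F try1 is true; so (F ((try1 ∧ ¬try2) U (crit2 ∨ try1)) ∨ F crit2) ∧ F G G F try1 is true.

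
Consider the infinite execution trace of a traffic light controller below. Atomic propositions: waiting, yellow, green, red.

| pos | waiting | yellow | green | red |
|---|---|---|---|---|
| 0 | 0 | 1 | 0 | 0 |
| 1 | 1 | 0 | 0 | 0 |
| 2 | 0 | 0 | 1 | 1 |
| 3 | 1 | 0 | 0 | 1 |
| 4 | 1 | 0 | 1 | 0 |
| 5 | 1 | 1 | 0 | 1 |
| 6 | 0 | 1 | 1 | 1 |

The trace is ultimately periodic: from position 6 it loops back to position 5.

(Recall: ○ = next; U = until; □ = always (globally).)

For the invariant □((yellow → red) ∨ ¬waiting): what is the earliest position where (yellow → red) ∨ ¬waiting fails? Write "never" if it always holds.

(yellow → red) ∨ ¬waiting holds at every position 0..6, and those are all the positions the trace ever visits, so the invariant □((yellow → red) ∨ ¬waiting) is never violated.

never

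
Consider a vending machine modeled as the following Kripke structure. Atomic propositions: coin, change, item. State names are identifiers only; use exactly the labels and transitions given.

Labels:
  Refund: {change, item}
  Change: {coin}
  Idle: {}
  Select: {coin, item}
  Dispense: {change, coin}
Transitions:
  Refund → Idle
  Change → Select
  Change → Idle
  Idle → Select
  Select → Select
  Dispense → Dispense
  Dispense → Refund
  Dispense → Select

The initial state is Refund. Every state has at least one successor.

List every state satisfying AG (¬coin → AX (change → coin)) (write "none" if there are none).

States satisfying ¬coin → AX (change → coin): {Refund, Change, Idle, Select, Dispense}.
States satisfying AG (¬coin → AX (change → coin)): {Refund, Change, Idle, Select, Dispense}.

{Refund, Change, Idle, Select, Dispense}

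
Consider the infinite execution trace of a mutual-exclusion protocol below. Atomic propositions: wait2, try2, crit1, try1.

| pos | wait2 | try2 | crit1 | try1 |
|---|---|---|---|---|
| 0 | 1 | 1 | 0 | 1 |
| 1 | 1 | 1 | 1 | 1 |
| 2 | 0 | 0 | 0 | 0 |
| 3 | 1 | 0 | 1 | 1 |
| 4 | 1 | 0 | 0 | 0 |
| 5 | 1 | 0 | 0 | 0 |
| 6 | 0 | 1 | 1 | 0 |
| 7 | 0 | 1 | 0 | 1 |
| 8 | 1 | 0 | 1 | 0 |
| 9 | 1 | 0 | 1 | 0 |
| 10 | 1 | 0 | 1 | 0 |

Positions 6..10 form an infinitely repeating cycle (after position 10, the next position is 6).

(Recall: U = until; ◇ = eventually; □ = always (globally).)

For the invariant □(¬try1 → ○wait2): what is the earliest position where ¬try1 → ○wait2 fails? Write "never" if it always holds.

Check ¬try1 → ○wait2 at each position in order: 0 ✓, 1 ✓, 2 ✓, 3 ✓, 4 ✓.
At position 5 the labels are {wait2} and the next position 6 has {crit1, try2}, so ¬try1 → ○wait2 is false there. This is the first violation.

5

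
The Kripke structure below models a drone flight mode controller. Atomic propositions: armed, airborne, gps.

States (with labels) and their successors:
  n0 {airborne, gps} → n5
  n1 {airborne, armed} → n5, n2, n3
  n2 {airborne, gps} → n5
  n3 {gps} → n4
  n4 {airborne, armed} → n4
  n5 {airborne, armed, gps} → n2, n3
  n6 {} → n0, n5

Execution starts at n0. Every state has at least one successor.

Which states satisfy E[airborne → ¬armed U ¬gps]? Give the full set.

{n1, n3, n4, n6}

States satisfying airborne → ¬armed: {n0, n2, n3, n6}.
States satisfying ¬gps: {n1, n4, n6}.
States satisfying E[airborne → ¬armed U ¬gps]: {n1, n3, n4, n6}.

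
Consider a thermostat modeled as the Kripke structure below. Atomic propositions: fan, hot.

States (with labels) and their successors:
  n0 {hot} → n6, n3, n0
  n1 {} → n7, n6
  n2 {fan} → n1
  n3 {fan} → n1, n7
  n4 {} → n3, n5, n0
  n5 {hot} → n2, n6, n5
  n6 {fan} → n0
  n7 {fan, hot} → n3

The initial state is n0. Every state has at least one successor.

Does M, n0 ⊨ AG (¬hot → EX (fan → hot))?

States satisfying ¬hot → EX (fan → hot): {n0, n1, n2, n3, n4, n5, n6, n7}.
States satisfying AG (¬hot → EX (fan → hot)): {n0, n1, n2, n3, n4, n5, n6, n7}.
Every state reachable from n0 satisfies ¬hot → EX (fan → hot).
n0 ∈ Sat(AG (¬hot → EX (fan → hot))).

Holds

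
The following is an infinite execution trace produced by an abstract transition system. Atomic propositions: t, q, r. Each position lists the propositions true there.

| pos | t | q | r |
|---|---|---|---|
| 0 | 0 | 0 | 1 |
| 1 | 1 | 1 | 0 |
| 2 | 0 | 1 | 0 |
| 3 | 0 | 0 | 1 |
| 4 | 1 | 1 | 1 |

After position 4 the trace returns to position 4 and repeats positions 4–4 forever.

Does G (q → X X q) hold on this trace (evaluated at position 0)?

Violated

q → X X q must hold at every position from 0 onward. It fails at position 1, so G (q → X X q) is false.
Positions where q holds: 1, 2, 4.
Check X X q at each: 1→fails, 2→ok, 4→ok.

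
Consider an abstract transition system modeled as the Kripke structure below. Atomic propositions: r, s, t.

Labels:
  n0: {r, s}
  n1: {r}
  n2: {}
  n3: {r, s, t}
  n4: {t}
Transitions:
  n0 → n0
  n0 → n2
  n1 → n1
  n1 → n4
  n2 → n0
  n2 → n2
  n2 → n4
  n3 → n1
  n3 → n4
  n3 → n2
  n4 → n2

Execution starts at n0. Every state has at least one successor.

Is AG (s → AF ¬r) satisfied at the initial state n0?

States satisfying s → AF ¬r: {n1, n2, n4}.
States satisfying AG (s → AF ¬r): ∅.
n0 is reachable from n0 and violates s → AF ¬r, so AG fails at n0.
n0 ∉ Sat(AG (s → AF ¬r)).

No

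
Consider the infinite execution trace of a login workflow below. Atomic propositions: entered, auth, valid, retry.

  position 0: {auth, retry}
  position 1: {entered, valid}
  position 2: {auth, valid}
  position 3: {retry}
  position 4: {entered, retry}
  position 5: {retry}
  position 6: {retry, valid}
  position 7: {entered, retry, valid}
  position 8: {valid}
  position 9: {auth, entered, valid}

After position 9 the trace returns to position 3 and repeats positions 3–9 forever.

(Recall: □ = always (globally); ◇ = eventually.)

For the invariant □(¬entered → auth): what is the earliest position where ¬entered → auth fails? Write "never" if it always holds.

Check ¬entered → auth at each position in order: 0 ✓, 1 ✓, 2 ✓.
At position 3 the labels are {retry}, so ¬entered → auth is false there. This is the first violation.

3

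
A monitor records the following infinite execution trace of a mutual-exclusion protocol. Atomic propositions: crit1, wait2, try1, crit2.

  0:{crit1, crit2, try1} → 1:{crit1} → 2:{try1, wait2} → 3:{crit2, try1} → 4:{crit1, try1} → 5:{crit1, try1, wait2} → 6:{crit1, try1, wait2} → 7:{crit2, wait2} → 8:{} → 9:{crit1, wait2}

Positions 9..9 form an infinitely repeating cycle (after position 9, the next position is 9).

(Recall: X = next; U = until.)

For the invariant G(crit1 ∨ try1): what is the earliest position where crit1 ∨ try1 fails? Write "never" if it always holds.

7

Check crit1 ∨ try1 at each position in order: 0 ✓, 1 ✓, 2 ✓, 3 ✓, 4 ✓, 5 ✓, 6 ✓.
At position 7 the labels are {crit2, wait2}, so crit1 ∨ try1 is false there. This is the first violation.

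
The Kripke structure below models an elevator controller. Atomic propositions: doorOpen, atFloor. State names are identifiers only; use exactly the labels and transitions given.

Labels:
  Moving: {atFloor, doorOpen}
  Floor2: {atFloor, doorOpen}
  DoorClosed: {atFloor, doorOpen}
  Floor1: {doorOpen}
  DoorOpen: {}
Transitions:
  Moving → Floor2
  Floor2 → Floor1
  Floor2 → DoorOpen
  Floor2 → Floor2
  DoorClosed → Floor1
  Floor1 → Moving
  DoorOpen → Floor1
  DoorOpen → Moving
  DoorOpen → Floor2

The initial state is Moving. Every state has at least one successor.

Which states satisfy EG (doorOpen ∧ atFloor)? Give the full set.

States satisfying doorOpen ∧ atFloor: {Moving, Floor2, DoorClosed}.
States satisfying EG (doorOpen ∧ atFloor): {Moving, Floor2}.

{Moving, Floor2}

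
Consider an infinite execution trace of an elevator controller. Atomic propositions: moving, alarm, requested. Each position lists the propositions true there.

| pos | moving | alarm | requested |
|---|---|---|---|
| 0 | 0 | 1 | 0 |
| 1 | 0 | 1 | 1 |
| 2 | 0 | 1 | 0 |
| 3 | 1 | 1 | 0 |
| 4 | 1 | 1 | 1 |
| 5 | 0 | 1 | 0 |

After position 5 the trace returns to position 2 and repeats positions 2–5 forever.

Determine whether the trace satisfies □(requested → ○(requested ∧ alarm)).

requested → ○(requested ∧ alarm) must hold at every position from 0 onward. It fails at position 1, so □(requested → ○(requested ∧ alarm)) is false.
Positions where requested holds: 1, 4.
Check ○(requested ∧ alarm) at each: 1→fails, 4→fails.

Violated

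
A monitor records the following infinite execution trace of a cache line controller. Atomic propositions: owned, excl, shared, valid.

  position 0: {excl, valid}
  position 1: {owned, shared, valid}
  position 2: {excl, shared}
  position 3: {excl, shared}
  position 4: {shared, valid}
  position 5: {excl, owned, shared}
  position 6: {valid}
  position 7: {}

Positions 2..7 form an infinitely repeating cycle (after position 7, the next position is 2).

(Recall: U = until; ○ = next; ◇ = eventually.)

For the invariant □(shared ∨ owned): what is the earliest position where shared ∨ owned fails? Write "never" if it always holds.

At position 0 the labels are {excl, valid}, so shared ∨ owned is false there. This is the first violation.

0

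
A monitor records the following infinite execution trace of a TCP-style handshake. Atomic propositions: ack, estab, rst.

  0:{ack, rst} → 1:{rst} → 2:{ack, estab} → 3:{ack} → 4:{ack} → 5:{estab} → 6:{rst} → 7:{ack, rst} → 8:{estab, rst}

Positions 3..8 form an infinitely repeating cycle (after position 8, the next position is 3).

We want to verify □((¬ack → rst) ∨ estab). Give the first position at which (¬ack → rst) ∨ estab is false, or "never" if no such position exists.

(¬ack → rst) ∨ estab holds at every position 0..8, and those are all the positions the trace ever visits, so the invariant □((¬ack → rst) ∨ estab) is never violated.

never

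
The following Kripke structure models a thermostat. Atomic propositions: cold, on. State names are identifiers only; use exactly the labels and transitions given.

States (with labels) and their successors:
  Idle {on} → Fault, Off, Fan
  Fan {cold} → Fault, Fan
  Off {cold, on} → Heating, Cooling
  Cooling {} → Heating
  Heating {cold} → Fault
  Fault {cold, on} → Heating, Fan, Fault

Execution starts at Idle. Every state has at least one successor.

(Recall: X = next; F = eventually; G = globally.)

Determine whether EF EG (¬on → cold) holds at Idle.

Satisfied

States satisfying EG (¬on → cold): {Idle, Fan, Off, Heating, Fault}.
States satisfying EF EG (¬on → cold): {Idle, Fan, Off, Cooling, Heating, Fault}.
Some path from Idle reaches a state where EG (¬on → cold) holds.
Idle ∈ Sat(EF EG (¬on → cold)).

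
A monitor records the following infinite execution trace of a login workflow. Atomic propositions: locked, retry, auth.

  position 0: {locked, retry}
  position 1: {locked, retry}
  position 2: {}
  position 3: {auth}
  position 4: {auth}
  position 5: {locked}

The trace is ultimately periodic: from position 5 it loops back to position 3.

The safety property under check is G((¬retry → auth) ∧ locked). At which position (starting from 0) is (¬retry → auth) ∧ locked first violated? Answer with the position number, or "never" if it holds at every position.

2

Check (¬retry → auth) ∧ locked at each position in order: 0 ✓, 1 ✓.
At position 2 the labels are {}, so (¬retry → auth) ∧ locked is false there. This is the first violation.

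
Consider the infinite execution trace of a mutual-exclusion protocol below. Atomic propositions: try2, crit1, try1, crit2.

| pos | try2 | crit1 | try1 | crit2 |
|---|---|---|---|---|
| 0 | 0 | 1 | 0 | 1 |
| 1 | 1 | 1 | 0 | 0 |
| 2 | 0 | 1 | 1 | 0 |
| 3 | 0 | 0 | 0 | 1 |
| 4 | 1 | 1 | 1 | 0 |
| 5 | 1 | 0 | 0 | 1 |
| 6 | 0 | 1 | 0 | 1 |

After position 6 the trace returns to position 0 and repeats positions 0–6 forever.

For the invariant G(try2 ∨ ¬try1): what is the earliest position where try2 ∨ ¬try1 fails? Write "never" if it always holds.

2

Check try2 ∨ ¬try1 at each position in order: 0 ✓, 1 ✓.
At position 2 the labels are {crit1, try1}, so try2 ∨ ¬try1 is false there. This is the first violation.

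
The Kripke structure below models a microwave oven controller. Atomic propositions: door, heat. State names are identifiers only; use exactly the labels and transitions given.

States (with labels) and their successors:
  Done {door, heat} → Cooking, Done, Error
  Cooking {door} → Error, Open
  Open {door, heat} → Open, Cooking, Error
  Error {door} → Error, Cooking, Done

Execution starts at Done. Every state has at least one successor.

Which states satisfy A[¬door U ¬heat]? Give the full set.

{Cooking, Error}

States satisfying ¬door: ∅.
States satisfying ¬heat: {Cooking, Error}.
States satisfying A[¬door U ¬heat]: {Cooking, Error}.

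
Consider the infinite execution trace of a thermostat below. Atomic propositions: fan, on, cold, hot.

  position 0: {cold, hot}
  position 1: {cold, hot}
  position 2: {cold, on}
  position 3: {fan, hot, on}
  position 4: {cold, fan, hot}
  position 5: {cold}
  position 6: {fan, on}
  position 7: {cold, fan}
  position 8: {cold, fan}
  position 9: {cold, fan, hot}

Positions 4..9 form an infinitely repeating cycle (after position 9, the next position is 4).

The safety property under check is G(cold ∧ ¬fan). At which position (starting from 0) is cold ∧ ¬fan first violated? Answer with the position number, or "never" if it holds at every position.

Check cold ∧ ¬fan at each position in order: 0 ✓, 1 ✓, 2 ✓.
At position 3 the labels are {fan, hot, on}, so cold ∧ ¬fan is false there. This is the first violation.

3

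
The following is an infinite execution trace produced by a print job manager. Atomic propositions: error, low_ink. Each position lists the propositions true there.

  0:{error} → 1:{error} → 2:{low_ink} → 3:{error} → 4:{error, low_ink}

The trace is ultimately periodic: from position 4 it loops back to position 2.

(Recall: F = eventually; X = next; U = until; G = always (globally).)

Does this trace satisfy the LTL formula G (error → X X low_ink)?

Violated

error → X X low_ink must hold at every position from 0 onward. It fails at position 1, so G (error → X X low_ink) is false.
Positions where error holds: 0, 1, 3, 4.
Check X X low_ink at each: 0→ok, 1→fails, 3→ok, 4→fails.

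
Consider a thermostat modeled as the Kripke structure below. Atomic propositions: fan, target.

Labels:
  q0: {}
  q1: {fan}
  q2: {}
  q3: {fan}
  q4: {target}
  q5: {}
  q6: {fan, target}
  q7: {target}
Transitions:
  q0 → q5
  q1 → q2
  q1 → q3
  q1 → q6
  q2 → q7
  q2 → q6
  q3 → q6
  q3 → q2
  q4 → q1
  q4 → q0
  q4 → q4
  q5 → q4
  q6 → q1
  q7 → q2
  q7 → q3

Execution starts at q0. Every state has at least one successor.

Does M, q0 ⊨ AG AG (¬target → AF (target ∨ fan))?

Holds

States satisfying AG (¬target → AF (target ∨ fan)): {q0, q1, q2, q3, q4, q5, q6, q7}.
States satisfying AG AG (¬target → AF (target ∨ fan)): {q0, q1, q2, q3, q4, q5, q6, q7}.
Every state reachable from q0 satisfies AG (¬target → AF (target ∨ fan)).
q0 ∈ Sat(AG AG (¬target → AF (target ∨ fan))).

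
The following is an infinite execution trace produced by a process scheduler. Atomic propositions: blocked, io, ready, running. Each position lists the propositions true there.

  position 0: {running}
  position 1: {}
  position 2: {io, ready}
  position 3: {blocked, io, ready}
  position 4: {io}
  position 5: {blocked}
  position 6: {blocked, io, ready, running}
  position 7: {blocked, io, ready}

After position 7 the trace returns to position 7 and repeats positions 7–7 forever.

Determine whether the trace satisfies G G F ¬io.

No

G F ¬io must hold at every position from 0 onward. It fails at position 0, so G G F ¬io is false.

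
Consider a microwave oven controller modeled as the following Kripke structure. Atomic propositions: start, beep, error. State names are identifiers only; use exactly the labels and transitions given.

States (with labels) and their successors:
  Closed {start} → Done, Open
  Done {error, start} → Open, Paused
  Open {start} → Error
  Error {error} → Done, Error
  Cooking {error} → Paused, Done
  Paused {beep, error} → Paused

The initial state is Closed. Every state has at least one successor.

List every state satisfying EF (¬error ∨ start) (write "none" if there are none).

States satisfying ¬error ∨ start: {Closed, Done, Open}.
States satisfying EF (¬error ∨ start): {Closed, Done, Open, Error, Cooking}.

{Closed, Done, Open, Error, Cooking}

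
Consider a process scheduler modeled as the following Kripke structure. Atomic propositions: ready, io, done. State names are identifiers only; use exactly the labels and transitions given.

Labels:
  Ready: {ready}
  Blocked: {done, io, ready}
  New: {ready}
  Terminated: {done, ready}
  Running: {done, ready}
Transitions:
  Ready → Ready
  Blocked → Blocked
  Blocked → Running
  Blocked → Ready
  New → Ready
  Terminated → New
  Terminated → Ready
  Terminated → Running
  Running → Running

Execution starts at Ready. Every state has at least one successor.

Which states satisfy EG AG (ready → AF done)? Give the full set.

States satisfying AG (ready → AF done): {Running}.
States satisfying EG AG (ready → AF done): {Running}.

{Running}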